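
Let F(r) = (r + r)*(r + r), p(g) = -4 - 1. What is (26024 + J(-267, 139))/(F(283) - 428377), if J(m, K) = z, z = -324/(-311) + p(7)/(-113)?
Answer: -304866533/1265394001 ≈ -0.24093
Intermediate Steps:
p(g) = -5
F(r) = 4*r² (F(r) = (2*r)*(2*r) = 4*r²)
z = 38167/35143 (z = -324/(-311) - 5/(-113) = -324*(-1/311) - 5*(-1/113) = 324/311 + 5/113 = 38167/35143 ≈ 1.0860)
J(m, K) = 38167/35143
(26024 + J(-267, 139))/(F(283) - 428377) = (26024 + 38167/35143)/(4*283² - 428377) = 914599599/(35143*(4*80089 - 428377)) = 914599599/(35143*(320356 - 428377)) = (914599599/35143)/(-108021) = (914599599/35143)*(-1/108021) = -304866533/1265394001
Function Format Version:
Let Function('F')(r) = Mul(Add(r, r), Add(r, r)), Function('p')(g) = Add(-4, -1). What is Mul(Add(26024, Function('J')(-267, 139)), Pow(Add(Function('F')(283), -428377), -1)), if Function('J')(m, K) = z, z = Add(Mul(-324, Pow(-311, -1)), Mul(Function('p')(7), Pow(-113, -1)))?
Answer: Rational(-304866533, 1265394001) ≈ -0.24093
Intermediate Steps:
Function('p')(g) = -5
Function('F')(r) = Mul(4, Pow(r, 2)) (Function('F')(r) = Mul(Mul(2, r), Mul(2, r)) = Mul(4, Pow(r, 2)))
z = Rational(38167, 35143) (z = Add(Mul(-324, Pow(-311, -1)), Mul(-5, Pow(-113, -1))) = Add(Mul(-324, Rational(-1, 311)), Mul(-5, Rational(-1, 113))) = Add(Rational(324, 311), Rational(5, 113)) = Rational(38167, 35143) ≈ 1.0860)
Function('J')(m, K) = Rational(38167, 35143)
Mul(Add(26024, Function('J')(-267, 139)), Pow(Add(Function('F')(283), -428377), -1)) = Mul(Add(26024, Rational(38167, 35143)), Pow(Add(Mul(4, Pow(283, 2)), -428377), -1)) = Mul(Rational(914599599, 35143), Pow(Add(Mul(4, 80089), -428377), -1)) = Mul(Rational(914599599, 35143), Pow(Add(320356, -428377), -1)) = Mul(Rational(914599599, 35143), Pow(-108021, -1)) = Mul(Rational(914599599, 35143), Rational(-1, 108021)) = Rational(-304866533, 1265394001)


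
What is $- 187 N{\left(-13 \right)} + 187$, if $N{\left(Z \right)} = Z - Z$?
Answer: $187$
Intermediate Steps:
$N{\left(Z \right)} = 0$
$- 187 N{\left(-13 \right)} + 187 = \left(-187\right) 0 + 187 = 0 + 187 = 187$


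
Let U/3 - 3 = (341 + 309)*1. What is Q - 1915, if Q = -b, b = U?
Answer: -3874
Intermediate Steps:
U = 1959 (U = 9 + 3*((341 + 309)*1) = 9 + 3*(650*1) = 9 + 3*650 = 9 + 1950 = 1959)
b = 1959
Q = -1959 (Q = -1*1959 = -1959)
Q - 1915 = -1959 - 1915 = -3874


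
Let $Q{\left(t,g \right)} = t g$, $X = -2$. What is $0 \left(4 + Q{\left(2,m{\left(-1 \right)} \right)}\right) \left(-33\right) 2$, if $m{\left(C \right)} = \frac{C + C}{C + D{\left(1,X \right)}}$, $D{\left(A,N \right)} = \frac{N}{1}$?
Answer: $0$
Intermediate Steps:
$D{\left(A,N \right)} = N$ ($D{\left(A,N \right)} = N 1 = N$)
$m{\left(C \right)} = \frac{2 C}{-2 + C}$ ($m{\left(C \right)} = \frac{C + C}{C - 2} = \frac{2 C}{-2 + C}$)
$Q{\left(t,g \right)} = g t$
$0 \left(4 + Q{\left(2,m{\left(-1 \right)} \right)}\right) \left(-33\right) 2 = 0 \left(4 + 2 \left(-1\right) \frac{1}{-2 - 1} \cdot 2\right) \left(-33\right) 2 = 0 \left(4 + 2 \left(-1\right) \frac{1}{-3} \cdot 2\right) \left(-33\right) 2 = 0 \left(4 + 2 \left(-1\right) \left(- \frac{1}{3}\right) 2\right) \left(-33\right) 2 = 0 \left(4 + \frac{2}{3} \cdot 2\right) \left(-33\right) 2 = 0 \left(4 + \frac{4}{3}\right) \left(-33\right) 2 = 0 \cdot \frac{16}{3} \left(-33\right) 2 = 0 \left(-33\right) 2 = 0 \cdot 2 = 0$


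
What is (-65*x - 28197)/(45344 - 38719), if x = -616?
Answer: 11843/6625 ≈ 1.7876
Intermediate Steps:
(-65*x - 28197)/(45344 - 38719) = (-65*(-616) - 28197)/(45344 - 38719) = (40040 - 28197)/6625 = 11843*(1/6625) = 11843/6625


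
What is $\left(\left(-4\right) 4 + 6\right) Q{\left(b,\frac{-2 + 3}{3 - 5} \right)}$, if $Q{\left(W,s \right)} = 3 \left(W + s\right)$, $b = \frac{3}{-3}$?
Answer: $45$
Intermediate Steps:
$b = -1$ ($b = 3 \left(- \frac{1}{3}\right) = -1$)
$Q{\left(W,s \right)} = 3 W + 3 s$
$\left(\left(-4\right) 4 + 6\right) Q{\left(b,\frac{-2 + 3}{3 - 5} \right)} = \left(\left(-4\right) 4 + 6\right) \left(3 \left(-1\right) + 3 \frac{-2 + 3}{3 - 5}\right) = \left(-16 + 6\right) \left(-3 + 3 \cdot 1 \frac{1}{-2}\right) = - 10 \left(-3 + 3 \cdot 1 \left(- \frac{1}{2}\right)\right) = - 10 \left(-3 + 3 \left(- \frac{1}{2}\right)\right) = - 10 \left(-3 - \frac{3}{2}\right) = \left(-10\right) \left(- \frac{9}{2}\right) = 45$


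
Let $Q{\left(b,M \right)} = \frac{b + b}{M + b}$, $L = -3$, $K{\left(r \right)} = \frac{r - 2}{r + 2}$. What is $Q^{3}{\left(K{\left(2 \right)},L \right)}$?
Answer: $0$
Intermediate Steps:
$K{\left(r \right)} = \frac{-2 + r}{2 + r}$
$Q{\left(b,M \right)} = \frac{2 b}{M + b}$
$Q^{3}{\left(K{\left(2 \right)},L \right)} = \left(\frac{2 \frac{-2 + 2}{2 + 2}}{-3 + \frac{-2 + 2}{2 + 2}}\right)^{3} = \left(\frac{2 \cdot \frac{1}{4} \cdot 0}{-3 + \frac{1}{4} \cdot 0}\right)^{3} = \left(2 \cdot 0 \frac{1}{-3 + 0}\right)^{3} = \left(2 \cdot 0 \frac{1}{-3}\right)^{3} = \left(2 \cdot 0 \left(- \frac{1}{3}\right)\right)^{3} = 0^{3} = 0$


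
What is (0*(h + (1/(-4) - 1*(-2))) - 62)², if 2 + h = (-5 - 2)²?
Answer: 3844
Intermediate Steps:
h = 47 (h = -2 + (-5 - 2)² = -2 + (-7)² = -2 + 49 = 47)
(0*(h + (1/(-4) - 1*(-2))) - 62)² = (0*(47 + (1/(-4) - 1*(-2))) - 62)² = (0*(47 + (-¼ + 2)) - 62)² = (0*(47 + 7/4) - 62)² = (0*(195/4) - 62)² = (0 - 62)² = (-62)² = 3844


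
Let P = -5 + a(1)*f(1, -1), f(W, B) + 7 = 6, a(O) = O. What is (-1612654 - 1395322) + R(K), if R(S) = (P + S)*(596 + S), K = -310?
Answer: -3098352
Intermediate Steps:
f(W, B) = -1 (f(W, B) = -7 + 6 = -1)
P = -6 (P = -5 + 1*(-1) = -5 - 1 = -6)
R(S) = (-6 + S)*(596 + S)
(-1612654 - 1395322) + R(K) = (-1612654 - 1395322) + (-3576 + (-310)² + 590*(-310)) = -3007976 + (-3576 + 96100 - 182900) = -3007976 - 90376 = -3098352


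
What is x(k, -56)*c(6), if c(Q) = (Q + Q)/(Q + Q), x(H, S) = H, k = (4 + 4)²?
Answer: 64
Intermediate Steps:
k = 64 (k = 8² = 64)
c(Q) = 1 (c(Q) = (2*Q)/((2*Q)) = (2*Q)*(1/(2*Q)) = 1)
x(k, -56)*c(6) = 64*1 = 64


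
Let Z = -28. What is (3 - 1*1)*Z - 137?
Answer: -193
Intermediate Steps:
(3 - 1*1)*Z - 137 = (3 - 1*1)*(-28) - 137 = (3 - 1)*(-28) - 137 = 2*(-28) - 137 = -56 - 137 = -193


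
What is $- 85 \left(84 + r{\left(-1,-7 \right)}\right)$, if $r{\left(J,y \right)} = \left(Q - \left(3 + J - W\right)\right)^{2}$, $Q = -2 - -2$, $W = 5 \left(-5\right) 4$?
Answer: $-891480$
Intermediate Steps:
$W = -100$ ($W = \left(-25\right) 4 = -100$)
$Q = 0$ ($Q = -2 + 2 = 0$)
$r{\left(J,y \right)} = \left(-103 - J\right)^{2}$ ($r{\left(J,y \right)} = \left(0 - \left(103 + J\right)\right)^{2} = \left(-103 - J\right)^{2}$)
$- 85 \left(84 + r{\left(-1,-7 \right)}\right) = - 85 \left(84 + \left(103 - 1\right)^{2}\right) = - 85 \left(84 + 102^{2}\right) = - 85 \left(84 + 10404\right) = \left(-85\right) 10488 = -891480$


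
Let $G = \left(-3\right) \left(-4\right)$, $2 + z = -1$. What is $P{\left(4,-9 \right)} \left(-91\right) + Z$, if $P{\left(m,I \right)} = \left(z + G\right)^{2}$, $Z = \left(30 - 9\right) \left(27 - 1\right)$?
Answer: $-6825$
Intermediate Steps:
$z = -3$ ($z = -2 - 1 = -3$)
$Z = 546$ ($Z = 21 \cdot 26 = 546$)
$G = 12$
$P{\left(m,I \right)} = 81$ ($P{\left(m,I \right)} = \left(-3 + 12\right)^{2} = 9^{2} = 81$)
$P{\left(4,-9 \right)} \left(-91\right) + Z = 81 \left(-91\right) + 546 = -7371 + 546 = -6825$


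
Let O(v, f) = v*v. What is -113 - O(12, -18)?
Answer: -257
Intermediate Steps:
O(v, f) = v²
-113 - O(12, -18) = -113 - 1*12² = -113 - 1*144 = -113 - 144 = -257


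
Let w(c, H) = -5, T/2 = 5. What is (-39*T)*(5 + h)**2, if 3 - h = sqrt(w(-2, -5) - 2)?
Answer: -22230 + 6240*I*sqrt(7) ≈ -22230.0 + 16510.0*I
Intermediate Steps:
T = 10 (T = 2*5 = 10)
h = 3 - I*sqrt(7) (h = 3 - sqrt(-5 - 2) = 3 - sqrt(-7) = 3 - I*sqrt(7) ≈ 3.0 - 2.6458*I)
(-39*T)*(5 + h)**2 = (-39*10)*(5 + (3 - I*sqrt(7)))**2 = -390*(8 - I*sqrt(7))**2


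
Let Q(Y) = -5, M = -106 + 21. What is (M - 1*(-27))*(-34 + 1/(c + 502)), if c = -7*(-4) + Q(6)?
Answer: 1035242/525 ≈ 1971.9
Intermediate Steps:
M = -85
c = 23 (c = -7*(-4) - 5 = 28 - 5 = 23)
(M - 1*(-27))*(-34 + 1/(c + 502)) = (-85 - 1*(-27))*(-34 + 1/(23 + 502)) = (-85 + 27)*(-34 + 1/525) = -58*(-34 + 1/525) = -58*(-17849/525) = 1035242/525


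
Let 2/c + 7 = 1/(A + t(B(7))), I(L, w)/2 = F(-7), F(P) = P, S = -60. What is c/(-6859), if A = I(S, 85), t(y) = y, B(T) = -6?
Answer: 40/967119 ≈ 4.1360e-5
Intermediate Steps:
I(L, w) = -14 (I(L, w) = 2*(-7) = -14)
A = -14
c = -40/141 (c = 2/(-7 + 1/(-14 - 6)) = 2/(-7 + 1/(-20)) = 2/(-7 - 1/20) = 2/(-141/20) = 2*(-20/141) = -40/141 ≈ -0.28369)
c/(-6859) = -40/141/(-6859) = -40/141*(-1/6859) = 40/967119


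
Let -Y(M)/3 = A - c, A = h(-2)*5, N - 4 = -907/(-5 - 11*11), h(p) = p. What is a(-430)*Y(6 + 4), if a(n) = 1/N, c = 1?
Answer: 4158/1411 ≈ 2.9468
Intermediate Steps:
N = 1411/126 (N = 4 - 907/(-5 - 11*11) = 4 - 907/(-5 - 121) = 4 - 907/(-126) = 4 - 907*(-1/126) = 4 + 907/126 = 1411/126 ≈ 11.198)
A = -10 (A = -2*5 = -10)
a(n) = 126/1411 (a(n) = 1/(1411/126) = 126/1411)
Y(M) = 33 (Y(M) = -3*(-10 - 1*1) = -3*(-10 - 1) = -3*(-11) = 33)
a(-430)*Y(6 + 4) = (126/1411)*33 = 4158/1411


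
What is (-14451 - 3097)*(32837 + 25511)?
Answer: -1023890704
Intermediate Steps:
(-14451 - 3097)*(32837 + 25511) = -17548*58348 = -1023890704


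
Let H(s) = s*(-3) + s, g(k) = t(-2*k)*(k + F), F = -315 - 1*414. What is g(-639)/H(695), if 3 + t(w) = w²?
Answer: 1117164204/695 ≈ 1.6074e+6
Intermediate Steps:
t(w) = -3 + w²
F = -729 (F = -315 - 414 = -729)
g(k) = (-729 + k)*(-3 + 4*k²) (g(k) = (-3 + (-2*k)²)*(k - 729) = (-3 + 4*k²)*(-729 + k) = (-729 + k)*(-3 + 4*k²))
H(s) = -2*s (H(s) = -3*s + s = -2*s)
g(-639)/H(695) = ((-729 - 639)*(-3 + 4*(-639)²))/((-2*695)) = -1368*(-3 + 4*408321)/(-1390) = -1368*(-3 + 1633284)*(-1/1390) = -1368*1633281*(-1/1390) = -2234328408*(-1/1390) = 1117164204/695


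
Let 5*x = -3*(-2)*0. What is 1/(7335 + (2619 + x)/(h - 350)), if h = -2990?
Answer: 3340/24496281 ≈ 0.00013635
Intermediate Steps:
x = 0 (x = (-3*(-2)*0)/5 = (6*0)/5 = (⅕)*0 = 0)
1/(7335 + (2619 + x)/(h - 350)) = 1/(7335 + (2619 + 0)/(-2990 - 350)) = 1/(7335 + 2619/(-3340)) = 1/(7335 + 2619*(-1/3340)) = 1/(7335 - 2619/3340) = 1/(24496281/3340) = 3340/24496281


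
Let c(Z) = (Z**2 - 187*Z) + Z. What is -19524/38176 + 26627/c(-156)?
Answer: -392689/31824468 ≈ -0.012339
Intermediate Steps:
c(Z) = Z**2 - 186*Z
-19524/38176 + 26627/c(-156) = -19524/38176 + 26627/((-156*(-186 - 156))) = -19524*1/38176 + 26627/((-156*(-342))) = -4881/9544 + 26627/53352 = -392689/31824468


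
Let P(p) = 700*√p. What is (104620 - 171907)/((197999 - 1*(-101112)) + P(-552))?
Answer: -1829661987/8157988211 + 8563800*I*√138/8157988211 ≈ -0.22428 + 0.012332*I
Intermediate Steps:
(104620 - 171907)/((197999 - 1*(-101112)) + P(-552)) = (104620 - 171907)/((197999 - 1*(-101112)) + 700*√(-552)) = -67287/((197999 + 101112) + 700*(2*I*√138)) = -67287/(299111 + 1400*I*√138)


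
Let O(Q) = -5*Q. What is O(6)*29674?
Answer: -890220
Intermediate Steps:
O(6)*29674 = -5*6*29674 = -30*29674 = -890220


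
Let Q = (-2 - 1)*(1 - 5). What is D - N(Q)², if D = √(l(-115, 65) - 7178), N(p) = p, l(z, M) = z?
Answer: -144 + I*√7293 ≈ -144.0 + 85.399*I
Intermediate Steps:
Q = 12 (Q = -3*(-4) = 12)
D = I*√7293 (D = √(-115 - 7178) = √(-7293) = I*√7293 ≈ 85.399*I)
D - N(Q)² = I*√7293 - 1*12² = I*√7293 - 1*144 = I*√7293 - 144 = -144 + I*√7293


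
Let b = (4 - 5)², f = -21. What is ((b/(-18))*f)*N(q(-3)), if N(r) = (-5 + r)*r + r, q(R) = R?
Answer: 49/2 ≈ 24.500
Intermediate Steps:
b = 1 (b = (-1)² = 1)
N(r) = r + r*(-5 + r) (N(r) = r*(-5 + r) + r = r + r*(-5 + r))
((b/(-18))*f)*N(q(-3)) = ((1/(-18))*(-21))*(-3*(-4 - 3)) = ((1*(-1/18))*(-21))*(-3*(-7)) = -1/18*(-21)*21 = (7/6)*21 = 49/2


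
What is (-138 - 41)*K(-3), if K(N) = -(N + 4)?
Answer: 179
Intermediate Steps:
K(N) = -4 - N (K(N) = -(4 + N) = -4 - N)
(-138 - 41)*K(-3) = (-138 - 41)*(-4 - 1*(-3)) = -179*(-4 + 3) = -179*(-1) = 179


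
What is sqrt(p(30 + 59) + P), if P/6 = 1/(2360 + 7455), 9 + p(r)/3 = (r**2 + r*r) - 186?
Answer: 3*sqrt(502447212735)/9815 ≈ 216.66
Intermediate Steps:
p(r) = -585 + 6*r**2 (p(r) = -27 + 3*((r**2 + r*r) - 186) = -27 + 3*((r**2 + r**2) - 186) = -27 + 3*(2*r**2 - 186) = -27 + 3*(-186 + 2*r**2) = -27 + (-558 + 6*r**2) = -585 + 6*r**2)
P = 6/9815 (P = 6/(2360 + 7455) = 6/9815 ≈ 0.00061131)
sqrt(p(30 + 59) + P) = sqrt((-585 + 6*(30 + 59)**2) + 6/9815) = sqrt((-585 + 6*89**2) + 6/9815) = sqrt((-585 + 6*7921) + 6/9815) = sqrt((-585 + 47526) + 6/9815) = sqrt(46941 + 6/9815) = sqrt(460725921/9815) = 3*sqrt(502447212735)/9815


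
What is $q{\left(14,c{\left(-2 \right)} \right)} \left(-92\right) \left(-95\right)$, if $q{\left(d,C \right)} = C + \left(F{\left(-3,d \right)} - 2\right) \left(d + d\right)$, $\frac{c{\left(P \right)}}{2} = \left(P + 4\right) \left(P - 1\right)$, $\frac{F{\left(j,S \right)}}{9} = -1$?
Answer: $-2796800$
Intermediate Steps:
$F{\left(j,S \right)} = -9$ ($F{\left(j,S \right)} = 9 \left(-1\right) = -9$)
$c{\left(P \right)} = 2 \left(-1 + P\right) \left(4 + P\right)$ ($c{\left(P \right)} = 2 \left(P + 4\right) \left(P - 1\right) = 2 \left(4 + P\right) \left(-1 + P\right) = 2 \left(-1 + P\right) \left(4 + P\right)$)
$q{\left(d,C \right)} = C - 22 d$ ($q{\left(d,C \right)} = C + \left(-9 - 2\right) \left(d + d\right) = C - 11 \cdot 2 d = C - 22 d$)
$q{\left(14,c{\left(-2 \right)} \right)} \left(-92\right) \left(-95\right) = \left(\left(-8 + 2 \left(-2\right)^{2} + 6 \left(-2\right)\right) - 308\right) \left(-92\right) \left(-95\right) = \left(\left(-8 + 2 \cdot 4 - 12\right) - 308\right) \left(-92\right) \left(-95\right) = \left(\left(-8 + 8 - 12\right) - 308\right) \left(-92\right) \left(-95\right) = \left(-12 - 308\right) \left(-92\right) \left(-95\right) = \left(-320\right) \left(-92\right) \left(-95\right) = 29440 \left(-95\right) = -2796800$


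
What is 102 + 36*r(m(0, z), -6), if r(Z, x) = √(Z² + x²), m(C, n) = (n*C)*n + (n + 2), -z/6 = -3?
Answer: 102 + 72*√109 ≈ 853.70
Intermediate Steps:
z = 18 (z = -6*(-3) = 18)
m(C, n) = 2 + n + C*n² (m(C, n) = (C*n)*n + (2 + n) = C*n² + (2 + n) = 2 + n + C*n²)
102 + 36*r(m(0, z), -6) = 102 + 36*√((2 + 18 + 0*18²)² + (-6)²) = 102 + 36*√((2 + 18 + 0*324)² + 36) = 102 + 36*√((2 + 18 + 0)² + 36) = 102 + 36*√(20² + 36) = 102 + 36*√(400 + 36) = 102 + 36*√436 = 102 + 36*(2*√109) = 102 + 72*√109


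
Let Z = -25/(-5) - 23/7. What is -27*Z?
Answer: -324/7 ≈ -46.286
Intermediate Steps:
Z = 12/7 (Z = -25*(-1/5) - 23*1/7 = 5 - 23/7 = 12/7 ≈ 1.7143)
-27*Z = -27*12/7 = -324/7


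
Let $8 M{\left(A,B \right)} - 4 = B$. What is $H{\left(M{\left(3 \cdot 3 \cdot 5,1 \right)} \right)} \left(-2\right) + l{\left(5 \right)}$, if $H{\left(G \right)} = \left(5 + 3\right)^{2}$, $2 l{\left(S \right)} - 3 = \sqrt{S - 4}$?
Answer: $-126$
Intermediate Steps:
$M{\left(A,B \right)} = \frac{1}{2} + \frac{B}{8}$
$l{\left(S \right)} = \frac{3}{2} + \frac{\sqrt{-4 + S}}{2}$ ($l{\left(S \right)} = \frac{3}{2} + \frac{\sqrt{S - 4}}{2} = \frac{3}{2} + \frac{\sqrt{-4 + S}}{2}$)
$H{\left(G \right)} = 64$ ($H{\left(G \right)} = 8^{2} = 64$)
$H{\left(M{\left(3 \cdot 3 \cdot 5,1 \right)} \right)} \left(-2\right) + l{\left(5 \right)} = 64 \left(-2\right) + \left(\frac{3}{2} + \frac{\sqrt{-4 + 5}}{2}\right) = -128 + \left(\frac{3}{2} + \frac{\sqrt{1}}{2}\right) = -128 + \left(\frac{3}{2} + \frac{1}{2} \cdot 1\right) = -128 + \left(\frac{3}{2} + \frac{1}{2}\right) = -128 + 2 = -126$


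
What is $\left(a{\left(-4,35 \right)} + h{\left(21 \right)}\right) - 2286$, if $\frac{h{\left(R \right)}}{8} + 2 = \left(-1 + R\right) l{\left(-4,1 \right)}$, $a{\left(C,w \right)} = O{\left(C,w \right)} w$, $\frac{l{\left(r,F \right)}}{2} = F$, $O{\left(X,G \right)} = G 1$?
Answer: $-757$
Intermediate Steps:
$O{\left(X,G \right)} = G$
$l{\left(r,F \right)} = 2 F$
$a{\left(C,w \right)} = w^{2}$ ($a{\left(C,w \right)} = w w = w^{2}$)
$h{\left(R \right)} = -32 + 16 R$ ($h{\left(R \right)} = -16 + 8 \left(-1 + R\right) 2 \cdot 1 = -16 + 8 \left(-1 + R\right) 2 = -16 + 8 \left(-2 + 2 R\right) = -16 + \left(-16 + 16 R\right) = -32 + 16 R$)
$\left(a{\left(-4,35 \right)} + h{\left(21 \right)}\right) - 2286 = \left(35^{2} + \left(-32 + 16 \cdot 21\right)\right) - 2286 = \left(1225 + \left(-32 + 336\right)\right) - 2286 = \left(1225 + 304\right) - 2286 = 1529 - 2286 = -757$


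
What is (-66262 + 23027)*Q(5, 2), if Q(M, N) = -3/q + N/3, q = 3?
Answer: 43235/3 ≈ 14412.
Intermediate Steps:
Q(M, N) = -1 + N/3 (Q(M, N) = -3/3 + N/3 = -3*⅓ + N*(⅓) = -1 + N/3)
(-66262 + 23027)*Q(5, 2) = (-66262 + 23027)*(-1 + (⅓)*2) = -43235*(-1 + ⅔) = -43235*(-⅓) = 43235/3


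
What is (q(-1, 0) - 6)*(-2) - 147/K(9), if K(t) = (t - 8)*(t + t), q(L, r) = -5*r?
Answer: 23/6 ≈ 3.8333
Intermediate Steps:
K(t) = 2*t*(-8 + t) (K(t) = (-8 + t)*(2*t) = 2*t*(-8 + t))
(q(-1, 0) - 6)*(-2) - 147/K(9) = (-5*0 - 6)*(-2) - 147/(2*9*(-8 + 9)) = (0 - 6)*(-2) - 147/(2*9*1) = -6*(-2) - 147/18 = 12 + (1/18)*(-147) = 12 - 49/6 = 23/6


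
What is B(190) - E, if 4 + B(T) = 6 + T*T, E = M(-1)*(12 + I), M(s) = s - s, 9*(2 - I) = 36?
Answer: 36102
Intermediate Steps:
I = -2 (I = 2 - ⅑*36 = 2 - 4 = -2)
M(s) = 0
E = 0 (E = 0*(12 - 2) = 0*10 = 0)
B(T) = 2 + T² (B(T) = -4 + (6 + T*T) = -4 + (6 + T²) = 2 + T²)
B(190) - E = (2 + 190²) - 1*0 = (2 + 36100) + 0 = 36102 + 0 = 36102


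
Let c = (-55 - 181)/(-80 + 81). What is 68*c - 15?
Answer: -16063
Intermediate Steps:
c = -236 (c = -236/1 = -236*1 = -236)
68*c - 15 = 68*(-236) - 15 = -16048 - 15 = -16063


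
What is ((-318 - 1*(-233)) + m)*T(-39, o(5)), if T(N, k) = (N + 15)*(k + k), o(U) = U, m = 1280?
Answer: -286800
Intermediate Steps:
T(N, k) = 2*k*(15 + N) (T(N, k) = (15 + N)*(2*k) = 2*k*(15 + N))
((-318 - 1*(-233)) + m)*T(-39, o(5)) = ((-318 - 1*(-233)) + 1280)*(2*5*(15 - 39)) = ((-318 + 233) + 1280)*(2*5*(-24)) = (-85 + 1280)*(-240) = 1195*(-240) = -286800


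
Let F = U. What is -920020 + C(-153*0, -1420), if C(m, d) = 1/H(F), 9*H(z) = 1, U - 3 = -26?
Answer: -920011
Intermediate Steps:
U = -23 (U = 3 - 26 = -23)
F = -23
H(z) = 1/9 (H(z) = (1/9)*1 = 1/9)
C(m, d) = 9 (C(m, d) = 1/(1/9) = 9)
-920020 + C(-153*0, -1420) = -920020 + 9 = -920011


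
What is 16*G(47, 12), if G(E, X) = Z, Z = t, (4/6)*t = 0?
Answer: 0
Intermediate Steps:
t = 0 (t = (3/2)*0 = 0)
Z = 0
G(E, X) = 0
16*G(47, 12) = 16*0 = 0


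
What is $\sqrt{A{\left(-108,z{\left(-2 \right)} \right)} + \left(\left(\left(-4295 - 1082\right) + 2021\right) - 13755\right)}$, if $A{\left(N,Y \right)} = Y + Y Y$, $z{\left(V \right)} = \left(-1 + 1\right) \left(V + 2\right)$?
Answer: $i \sqrt{17111} \approx 130.81 i$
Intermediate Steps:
$z{\left(V \right)} = 0$ ($z{\left(V \right)} = 0 \left(2 + V\right) = 0$)
$A{\left(N,Y \right)} = Y + Y^{2}$
$\sqrt{A{\left(-108,z{\left(-2 \right)} \right)} + \left(\left(\left(-4295 - 1082\right) + 2021\right) - 13755\right)} = \sqrt{0 \left(1 + 0\right) + \left(\left(\left(-4295 - 1082\right) + 2021\right) - 13755\right)} = \sqrt{0 \cdot 1 + \left(\left(-5377 + 2021\right) - 13755\right)} = \sqrt{0 - 17111} = \sqrt{-17111} = i \sqrt{17111}$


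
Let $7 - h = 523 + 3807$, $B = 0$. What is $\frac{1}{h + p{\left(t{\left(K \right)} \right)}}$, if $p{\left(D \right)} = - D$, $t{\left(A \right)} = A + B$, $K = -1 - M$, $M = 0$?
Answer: $- \frac{1}{4322} \approx -0.00023137$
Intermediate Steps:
$K = -1$ ($K = -1 - 0 = -1 + 0 = -1$)
$h = -4323$ ($h = 7 - \left(523 + 3807\right) = 7 - 4330 = -4323$)
$t{\left(A \right)} = A$ ($t{\left(A \right)} = A + 0 = A$)
$\frac{1}{h + p{\left(t{\left(K \right)} \right)}} = \frac{1}{-4323 - -1} = \frac{1}{-4323 + 1} = \frac{1}{-4322} = - \frac{1}{4322}$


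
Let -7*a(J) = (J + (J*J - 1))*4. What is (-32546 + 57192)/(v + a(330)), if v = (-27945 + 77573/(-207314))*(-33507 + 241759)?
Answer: -8941556477/2111399662073529 ≈ -4.2349e-6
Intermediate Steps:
v = -603250576392178/103657 (v = (-27945 + 77573*(-1/207314))*208252 = (-27945 - 77573/207314)*208252 = -5793467303/207314*208252 = -603250576392178/103657 ≈ -5.8197e+9)
a(J) = 4/7 - 4*J/7 - 4*J²/7 (a(J) = -(J + (J*J - 1))*4/7 = -(J + (J² - 1))*4/7 = -(J + (-1 + J²))*4/7 = -(-1 + J + J²)*4/7 = -(-4 + 4*J + 4*J²)/7 = 4/7 - 4*J/7 - 4*J²/7)
(-32546 + 57192)/(v + a(330)) = (-32546 + 57192)/(-603250576392178/103657 + (4/7 - 4/7*330 - 4/7*330²)) = 24646/(-603250576392178/103657 + (4/7 - 1320/7 - 4/7*108900)) = 24646/(-603250576392178/103657 + (4/7 - 1320/7 - 435600/7)) = 24646/(-603250576392178/103657 - 436916/7) = 24646/(-4222799324147058/725599) = 24646*(-725599/4222799324147058) = -8941556477/2111399662073529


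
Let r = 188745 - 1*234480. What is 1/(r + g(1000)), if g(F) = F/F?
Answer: -1/45734 ≈ -2.1866e-5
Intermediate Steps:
g(F) = 1
r = -45735 (r = 188745 - 234480 = -45735)
1/(r + g(1000)) = 1/(-45735 + 1) = 1/(-45734) = -1/45734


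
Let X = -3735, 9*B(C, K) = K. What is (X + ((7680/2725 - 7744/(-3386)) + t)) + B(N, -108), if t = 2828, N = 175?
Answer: -843236827/922685 ≈ -913.89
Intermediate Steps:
B(C, K) = K/9
(X + ((7680/2725 - 7744/(-3386)) + t)) + B(N, -108) = (-3735 + ((7680/2725 - 7744/(-3386)) + 2828)) + (⅑)*(-108) = (-3735 + ((7680*(1/2725) - 7744*(-1/3386)) + 2828)) - 12 = (-3735 + ((1536/545 + 3872/1693) + 2828)) - 12 = (-3735 + (4710688/922685 + 2828)) - 12 = (-3735 + 2614063868/922685) - 12 = -832164607/922685 - 12 = -843236827/922685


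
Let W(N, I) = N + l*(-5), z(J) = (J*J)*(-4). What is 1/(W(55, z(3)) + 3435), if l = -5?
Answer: 1/3515 ≈ 0.00028449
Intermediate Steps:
z(J) = -4*J² (z(J) = J²*(-4) = -4*J²)
W(N, I) = 25 + N (W(N, I) = N - 5*(-5) = N + 25 = 25 + N)
1/(W(55, z(3)) + 3435) = 1/((25 + 55) + 3435) = 1/(80 + 3435) = 1/3515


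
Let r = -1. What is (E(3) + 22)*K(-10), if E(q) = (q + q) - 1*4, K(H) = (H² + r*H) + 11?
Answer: 2904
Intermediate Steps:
K(H) = 11 + H² - H (K(H) = (H² - H) + 11 = 11 + H² - H)
E(q) = -4 + 2*q (E(q) = 2*q - 4 = -4 + 2*q)
(E(3) + 22)*K(-10) = ((-4 + 2*3) + 22)*(11 + (-10)² - 1*(-10)) = ((-4 + 6) + 22)*(11 + 100 + 10) = (2 + 22)*121 = 24*121 = 2904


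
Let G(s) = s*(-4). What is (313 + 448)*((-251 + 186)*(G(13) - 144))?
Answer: 9695140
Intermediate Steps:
G(s) = -4*s
(313 + 448)*((-251 + 186)*(G(13) - 144)) = (313 + 448)*((-251 + 186)*(-4*13 - 144)) = 761*(-65*(-52 - 144)) = 761*(-65*(-196)) = 761*12740 = 9695140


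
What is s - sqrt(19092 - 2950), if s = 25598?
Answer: 25598 - sqrt(16142) ≈ 25471.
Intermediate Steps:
s - sqrt(19092 - 2950) = 25598 - sqrt(19092 - 2950) = 25598 - sqrt(16142)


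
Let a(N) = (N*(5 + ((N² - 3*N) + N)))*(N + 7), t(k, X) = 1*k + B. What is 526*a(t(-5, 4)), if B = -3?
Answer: 357680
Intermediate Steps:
t(k, X) = -3 + k (t(k, X) = 1*k - 3 = k - 3 = -3 + k)
a(N) = N*(7 + N)*(5 + N² - 2*N) (a(N) = (N*(5 + (N² - 2*N)))*(7 + N) = (N*(5 + N² - 2*N))*(7 + N) = N*(7 + N)*(5 + N² - 2*N))
526*a(t(-5, 4)) = 526*((-3 - 5)*(35 + (-3 - 5)³ - 9*(-3 - 5) + 5*(-3 - 5)²)) = 526*(-8*(35 + (-8)³ - 9*(-8) + 5*(-8)²)) = 526*(-8*(35 - 512 + 72 + 5*64)) = 526*(-8*(35 - 512 + 72 + 320)) = 526*(-8*(-85)) = 526*680 = 357680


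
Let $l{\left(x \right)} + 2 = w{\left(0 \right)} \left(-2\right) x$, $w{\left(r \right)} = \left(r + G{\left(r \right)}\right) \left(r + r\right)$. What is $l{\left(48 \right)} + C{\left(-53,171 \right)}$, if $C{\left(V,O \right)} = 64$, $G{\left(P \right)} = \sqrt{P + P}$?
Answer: $62$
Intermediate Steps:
$G{\left(P \right)} = \sqrt{2} \sqrt{P}$ ($G{\left(P \right)} = \sqrt{2 P} = \sqrt{2} \sqrt{P}$)
$w{\left(r \right)} = 2 r \left(r + \sqrt{2} \sqrt{r}\right)$ ($w{\left(r \right)} = \left(r + \sqrt{2} \sqrt{r}\right) \left(r + r\right) = \left(r + \sqrt{2} \sqrt{r}\right) 2 r = 2 r \left(r + \sqrt{2} \sqrt{r}\right)$)
$l{\left(x \right)} = -2$ ($l{\left(x \right)} = -2 + 2 \cdot 0 \left(0 + \sqrt{2} \sqrt{0}\right) \left(-2\right) x = -2 + 2 \cdot 0 \left(0 + \sqrt{2} \cdot 0\right) \left(-2\right) x = -2 + 2 \cdot 0 \left(0 + 0\right) \left(-2\right) x = -2 + 2 \cdot 0 \cdot 0 \left(-2\right) x = -2 + 0 \left(-2\right) x = -2 + 0 x = -2 + 0 = -2$)
$l{\left(48 \right)} + C{\left(-53,171 \right)} = -2 + 64 = 62$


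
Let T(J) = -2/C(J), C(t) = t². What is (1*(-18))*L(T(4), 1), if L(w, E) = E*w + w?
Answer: 9/2 ≈ 4.5000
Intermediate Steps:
T(J) = -2/J²
L(w, E) = w + E*w
(1*(-18))*L(T(4), 1) = (1*(-18))*((-2/4²)*(1 + 1)) = -18*(-2*1/16)*2 = -(-9)*2/4 = -18*(-¼) = 9/2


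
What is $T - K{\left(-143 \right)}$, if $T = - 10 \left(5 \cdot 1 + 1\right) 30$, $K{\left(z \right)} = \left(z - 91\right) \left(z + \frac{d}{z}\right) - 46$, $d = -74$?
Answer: $- \frac{386044}{11} \approx -35095.0$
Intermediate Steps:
$K{\left(z \right)} = -46 + \left(-91 + z\right) \left(z - \frac{74}{z}\right)$ ($K{\left(z \right)} = \left(z - 91\right) \left(z - \frac{74}{z}\right) - 46 = \left(-91 + z\right) \left(z - \frac{74}{z}\right) - 46 = -46 + \left(-91 + z\right) \left(z - \frac{74}{z}\right)$)
$T = -1800$ ($T = - 10 \left(5 + 1\right) 30 = \left(-10\right) 6 \cdot 30 = \left(-60\right) 30 = -1800$)
$T - K{\left(-143 \right)} = -1800 - \left(-120 + \left(-143\right)^{2} - -13013 + \frac{6734}{-143}\right) = -1800 - \left(-120 + 20449 + 13013 + 6734 \left(- \frac{1}{143}\right)\right) = -1800 - \left(-120 + 20449 + 13013 - \frac{518}{11}\right) = -1800 - \frac{366244}{11} = - \frac{386044}{11}$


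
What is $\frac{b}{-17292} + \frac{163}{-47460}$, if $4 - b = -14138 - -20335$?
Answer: $\frac{183776}{518105} \approx 0.35471$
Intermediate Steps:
$b = -6193$ ($b = 4 - \left(-14138 - -20335\right) = 4 - \left(-14138 + 20335\right) = 4 - 6197 = -6193$)
$\frac{b}{-17292} + \frac{163}{-47460} = - \frac{6193}{-17292} + \frac{163}{-47460} = \left(-6193\right) \left(- \frac{1}{17292}\right) + 163 \left(- \frac{1}{47460}\right) = \frac{563}{1572} - \frac{163}{47460} = \frac{183776}{518105}$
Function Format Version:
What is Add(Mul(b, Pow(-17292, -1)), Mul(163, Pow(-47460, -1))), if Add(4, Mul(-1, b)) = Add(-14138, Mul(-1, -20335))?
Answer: Rational(183776, 518105) ≈ 0.35471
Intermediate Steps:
b = -6193 (b = Add(4, Mul(-1, Add(-14138, Mul(-1, -20335)))) = Add(4, Mul(-1, Add(-14138, 20335))) = Add(4, Mul(-1, 6197)) = Add(4, -6197) = -6193)
Add(Mul(b, Pow(-17292, -1)), Mul(163, Pow(-47460, -1))) = Add(Mul(-6193, Pow(-17292, -1)), Mul(163, Pow(-47460, -1))) = Add(Mul(-6193, Rational(-1, 17292)), Mul(163, Rational(-1, 47460))) = Add(Rational(563, 1572), Rational(-163, 47460)) = Rational(183776, 518105)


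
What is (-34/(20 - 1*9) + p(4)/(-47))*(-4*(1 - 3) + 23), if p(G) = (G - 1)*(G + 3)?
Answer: -56699/517 ≈ -109.67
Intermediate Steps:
p(G) = (-1 + G)*(3 + G)
(-34/(20 - 1*9) + p(4)/(-47))*(-4*(1 - 3) + 23) = (-34/(20 - 1*9) + (-3 + 4² + 2*4)/(-47))*(-4*(1 - 3) + 23) = (-34/(20 - 9) + (-3 + 16 + 8)*(-1/47))*(-4*(-2) + 23) = (-34/11 + 21*(-1/47))*(8 + 23) = (-34*1/11 - 21/47)*31 = (-34/11 - 21/47)*31 = -1829/517*31 = -56699/517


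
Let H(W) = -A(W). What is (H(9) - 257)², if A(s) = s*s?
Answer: 114244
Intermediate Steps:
A(s) = s²
H(W) = -W²
(H(9) - 257)² = (-1*9² - 257)² = (-1*81 - 257)² = (-81 - 257)² = (-338)² = 114244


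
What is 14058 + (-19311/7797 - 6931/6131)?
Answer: 223949286286/15934469 ≈ 14054.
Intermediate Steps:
14058 + (-19311/7797 - 6931/6131) = 14058 + (-19311*1/7797 - 6931*1/6131) = 14058 + (-6437/2599 - 6931/6131) = 14058 - 57478916/15934469 = 223949286286/15934469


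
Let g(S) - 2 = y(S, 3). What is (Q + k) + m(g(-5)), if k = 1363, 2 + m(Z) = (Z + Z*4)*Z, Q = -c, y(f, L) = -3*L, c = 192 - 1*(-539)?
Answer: 875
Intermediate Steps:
c = 731 (c = 192 + 539 = 731)
Q = -731 (Q = -1*731 = -731)
g(S) = -7 (g(S) = 2 - 3*3 = 2 - 9 = -7)
m(Z) = -2 + 5*Z² (m(Z) = -2 + (Z + Z*4)*Z = -2 + (Z + 4*Z)*Z = -2 + (5*Z)*Z = -2 + 5*Z²)
(Q + k) + m(g(-5)) = (-731 + 1363) + (-2 + 5*(-7)²) = 632 + (-2 + 5*49) = 632 + (-2 + 245) = 632 + 243 = 875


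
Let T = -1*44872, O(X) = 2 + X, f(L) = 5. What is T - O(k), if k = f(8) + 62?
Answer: -44941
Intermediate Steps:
k = 67 (k = 5 + 62 = 67)
T = -44872
T - O(k) = -44872 - (2 + 67) = -44872 - 1*69 = -44872 - 69 = -44941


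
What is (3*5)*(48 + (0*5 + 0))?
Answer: 720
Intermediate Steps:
(3*5)*(48 + (0*5 + 0)) = 15*(48 + (0 + 0)) = 15*(48 + 0) = 15*48 = 720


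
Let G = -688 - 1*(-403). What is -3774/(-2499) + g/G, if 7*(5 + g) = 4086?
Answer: -7267/13965 ≈ -0.52037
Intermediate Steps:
g = 4051/7 (g = -5 + (1/7)*4086 = -5 + 4086/7 = 4051/7 ≈ 578.71)
G = -285 (G = -688 + 403 = -285)
-3774/(-2499) + g/G = -3774/(-2499) + (4051/7)/(-285) = -3774*(-1/2499) + (4051/7)*(-1/285) = 74/49 - 4051/1995 = -7267/13965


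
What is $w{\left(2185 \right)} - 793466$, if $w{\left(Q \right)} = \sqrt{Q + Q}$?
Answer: $-793466 + \sqrt{4370} \approx -7.934 \cdot 10^{5}$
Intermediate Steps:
$w{\left(Q \right)} = \sqrt{2} \sqrt{Q}$ ($w{\left(Q \right)} = \sqrt{2 Q} = \sqrt{2} \sqrt{Q}$)
$w{\left(2185 \right)} - 793466 = \sqrt{2} \sqrt{2185} - 793466 = \sqrt{4370} - 793466 = -793466 + \sqrt{4370}$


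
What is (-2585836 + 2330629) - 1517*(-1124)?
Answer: 1449901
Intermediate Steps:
(-2585836 + 2330629) - 1517*(-1124) = -255207 + 1705108 = 1449901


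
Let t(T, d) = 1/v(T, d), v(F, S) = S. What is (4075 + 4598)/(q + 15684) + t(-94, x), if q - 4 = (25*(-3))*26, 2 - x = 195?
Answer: 1660151/2651434 ≈ 0.62613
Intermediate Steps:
x = -193 (x = 2 - 1*195 = 2 - 195 = -193)
t(T, d) = 1/d
q = -1946 (q = 4 + (25*(-3))*26 = 4 - 75*26 = 4 - 1950 = -1946)
(4075 + 4598)/(q + 15684) + t(-94, x) = (4075 + 4598)/(-1946 + 15684) + 1/(-193) = 8673/13738 - 1/193 = 1660151/2651434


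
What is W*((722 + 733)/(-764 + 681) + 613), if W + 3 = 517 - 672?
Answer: -7808992/83 ≈ -94084.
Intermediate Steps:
W = -158 (W = -3 + (517 - 672) = -3 - 155 = -158)
W*((722 + 733)/(-764 + 681) + 613) = -158*((722 + 733)/(-764 + 681) + 613) = -158*(1455/(-83) + 613) = -158*(1455*(-1/83) + 613) = -158*(-1455/83 + 613) = -158*49424/83 = -7808992/83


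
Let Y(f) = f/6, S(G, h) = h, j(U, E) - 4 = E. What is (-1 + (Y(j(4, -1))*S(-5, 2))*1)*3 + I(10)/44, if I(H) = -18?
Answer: -9/22 ≈ -0.40909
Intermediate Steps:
j(U, E) = 4 + E
Y(f) = f/6 (Y(f) = f*(⅙) = f/6)
(-1 + (Y(j(4, -1))*S(-5, 2))*1)*3 + I(10)/44 = (-1 + (((4 - 1)/6)*2)*1)*3 - 18/44 = (-1 + (((⅙)*3)*2)*1)*3 - 18*1/44 = (-1 + ((½)*2)*1)*3 - 9/22 = (-1 + 1*1)*3 - 9/22 = (-1 + 1)*3 - 9/22 = 0*3 - 9/22 = 0 - 9/22 = -9/22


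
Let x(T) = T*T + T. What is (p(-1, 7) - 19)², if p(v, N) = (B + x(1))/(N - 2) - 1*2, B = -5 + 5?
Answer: 10609/25 ≈ 424.36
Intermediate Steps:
x(T) = T + T² (x(T) = T² + T = T + T²)
B = 0
p(v, N) = -2 + 2/(-2 + N) (p(v, N) = (0 + 1*(1 + 1))/(N - 2) - 1*2 = (0 + 1*2)/(-2 + N) - 2 = (0 + 2)/(-2 + N) - 2 = 2/(-2 + N) - 2 = -2 + 2/(-2 + N))
(p(-1, 7) - 19)² = (2*(3 - 1*7)/(-2 + 7) - 19)² = (2*(3 - 7)/5 - 19)² = (2*(⅕)*(-4) - 19)² = (-8/5 - 19)² = (-103/5)² = 10609/25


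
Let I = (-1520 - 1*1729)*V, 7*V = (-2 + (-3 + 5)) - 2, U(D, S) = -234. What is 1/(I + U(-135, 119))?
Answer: 7/4860 ≈ 0.0014403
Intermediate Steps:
V = -2/7 (V = ((-2 + (-3 + 5)) - 2)/7 = ((-2 + 2) - 2)/7 = (0 - 2)/7 = (⅐)*(-2) = -2/7 ≈ -0.28571)
I = 6498/7 (I = (-1520 - 1*1729)*(-2/7) = (-1520 - 1729)*(-2/7) = -3249*(-2/7) = 6498/7 ≈ 928.29)
1/(I + U(-135, 119)) = 1/(6498/7 - 234) = 1/(4860/7) = 7/4860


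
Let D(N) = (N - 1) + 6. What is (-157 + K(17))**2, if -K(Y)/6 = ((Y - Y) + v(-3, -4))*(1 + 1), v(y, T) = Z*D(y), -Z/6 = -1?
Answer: 90601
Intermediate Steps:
D(N) = 5 + N (D(N) = (-1 + N) + 6 = 5 + N)
Z = 6 (Z = -6*(-1) = 6)
v(y, T) = 30 + 6*y (v(y, T) = 6*(5 + y) = 30 + 6*y)
K(Y) = -144 (K(Y) = -6*((Y - Y) + (30 + 6*(-3)))*(1 + 1) = -6*(0 + (30 - 18))*2 = -6*(0 + 12)*2 = -72*2 = -6*24 = -144)
(-157 + K(17))**2 = (-157 - 144)**2 = (-301)**2 = 90601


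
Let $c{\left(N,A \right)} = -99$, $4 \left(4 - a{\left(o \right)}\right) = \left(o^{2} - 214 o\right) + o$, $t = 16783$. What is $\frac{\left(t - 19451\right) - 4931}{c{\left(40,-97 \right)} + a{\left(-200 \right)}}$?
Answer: $\frac{2533}{6915} \approx 0.36631$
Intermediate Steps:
$a{\left(o \right)} = 4 - \frac{o^{2}}{4} + \frac{213 o}{4}$ ($a{\left(o \right)} = 4 - \frac{\left(o^{2} - 214 o\right) + o}{4} = 4 - \frac{o^{2} - 213 o}{4} = 4 - \left(- \frac{213 o}{4} + \frac{o^{2}}{4}\right) = 4 - \frac{o^{2}}{4} + \frac{213 o}{4}$)
$\frac{\left(t - 19451\right) - 4931}{c{\left(40,-97 \right)} + a{\left(-200 \right)}} = \frac{\left(16783 - 19451\right) - 4931}{-99 + \left(4 - \frac{\left(-200\right)^{2}}{4} + \frac{213}{4} \left(-200\right)\right)} = \frac{-2668 - 4931}{-99 - 20646} = - \frac{7599}{-99 - 20646} = - \frac{7599}{-20745} = \left(-7599\right) \left(- \frac{1}{20745}\right) = \frac{2533}{6915}$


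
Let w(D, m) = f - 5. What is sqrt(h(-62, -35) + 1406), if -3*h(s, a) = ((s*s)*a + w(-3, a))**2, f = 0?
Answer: I*sqrt(54307058421)/3 ≈ 77680.0*I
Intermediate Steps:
w(D, m) = -5 (w(D, m) = 0 - 5 = -5)
h(s, a) = -(-5 + a*s**2)**2/3 (h(s, a) = -((s*s)*a - 5)**2/3 = -(s**2*a - 5)**2/3 = -(a*s**2 - 5)**2/3 = -(-5 + a*s**2)**2/3)
sqrt(h(-62, -35) + 1406) = sqrt(-(-5 - 35*(-62)**2)**2/3 + 1406) = sqrt(-(-5 - 35*3844)**2/3 + 1406) = sqrt(-(-5 - 134540)**2/3 + 1406) = sqrt(-1/3*(-134545)**2 + 1406) = sqrt(-1/3*18102357025 + 1406) = sqrt(-18102357025/3 + 1406) = sqrt(-18102352807/3) = I*sqrt(54307058421)/3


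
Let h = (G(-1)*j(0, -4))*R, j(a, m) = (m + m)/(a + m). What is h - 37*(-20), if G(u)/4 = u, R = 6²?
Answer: 452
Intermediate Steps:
R = 36
j(a, m) = 2*m/(a + m) (j(a, m) = (2*m)/(a + m) = 2*m/(a + m))
G(u) = 4*u
h = -288 (h = ((4*(-1))*(2*(-4)/(0 - 4)))*36 = -8*(-4)/(-4)*36 = -8*(-4)*(-1)/4*36 = -4*2*36 = -8*36 = -288)
h - 37*(-20) = -288 - 37*(-20) = -288 + 740 = 452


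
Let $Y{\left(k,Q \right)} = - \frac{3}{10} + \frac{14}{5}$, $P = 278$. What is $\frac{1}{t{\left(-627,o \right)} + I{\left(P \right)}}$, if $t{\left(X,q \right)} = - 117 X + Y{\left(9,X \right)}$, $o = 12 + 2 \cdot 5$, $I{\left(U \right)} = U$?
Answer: $\frac{2}{147279} \approx 1.358 \cdot 10^{-5}$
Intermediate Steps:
$Y{\left(k,Q \right)} = \frac{5}{2}$ ($Y{\left(k,Q \right)} = \left(-3\right) \frac{1}{10} + 14 \cdot \frac{1}{5} = - \frac{3}{10} + \frac{14}{5} = \frac{5}{2}$)
$o = 22$ ($o = 12 + 10 = 22$)
$t{\left(X,q \right)} = \frac{5}{2} - 117 X$ ($t{\left(X,q \right)} = - 117 X + \frac{5}{2} = \frac{5}{2} - 117 X$)
$\frac{1}{t{\left(-627,o \right)} + I{\left(P \right)}} = \frac{1}{\left(\frac{5}{2} - -73359\right) + 278} = \frac{1}{\left(\frac{5}{2} + 73359\right) + 278} = \frac{1}{\frac{146723}{2} + 278} = \frac{1}{\frac{147279}{2}} = \frac{2}{147279}$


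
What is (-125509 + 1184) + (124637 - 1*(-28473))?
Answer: 28785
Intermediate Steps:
(-125509 + 1184) + (124637 - 1*(-28473)) = -124325 + (124637 + 28473) = -124325 + 153110 = 28785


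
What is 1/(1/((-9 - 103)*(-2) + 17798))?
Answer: 18022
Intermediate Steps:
1/(1/((-9 - 103)*(-2) + 17798)) = 1/(1/(-112*(-2) + 17798)) = 1/(1/(224 + 17798)) = 1/(1/18022) = 18022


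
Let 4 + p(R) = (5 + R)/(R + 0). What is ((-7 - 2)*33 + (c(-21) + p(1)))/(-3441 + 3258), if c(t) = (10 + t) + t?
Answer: 109/61 ≈ 1.7869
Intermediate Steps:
p(R) = -4 + (5 + R)/R (p(R) = -4 + (5 + R)/(R + 0) = -4 + (5 + R)/R)
c(t) = 10 + 2*t
((-7 - 2)*33 + (c(-21) + p(1)))/(-3441 + 3258) = ((-7 - 2)*33 + ((10 + 2*(-21)) + (-3 + 5/1)))/(-3441 + 3258) = (-9*33 + ((10 - 42) + (-3 + 5*1)))/(-183) = (-297 + (-32 + (-3 + 5)))*(-1/183) = (-297 + (-32 + 2))*(-1/183) = (-297 - 30)*(-1/183) = -327*(-1/183) = 109/61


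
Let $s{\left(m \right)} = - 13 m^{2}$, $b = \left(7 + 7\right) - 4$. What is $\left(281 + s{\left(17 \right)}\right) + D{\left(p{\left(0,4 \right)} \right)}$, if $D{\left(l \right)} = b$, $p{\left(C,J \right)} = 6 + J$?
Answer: $-3466$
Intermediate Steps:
$b = 10$ ($b = 14 - 4 = 10$)
$D{\left(l \right)} = 10$
$\left(281 + s{\left(17 \right)}\right) + D{\left(p{\left(0,4 \right)} \right)} = \left(281 - 13 \cdot 17^{2}\right) + 10 = \left(281 - 3757\right) + 10 = -3476 + 10 = -3466$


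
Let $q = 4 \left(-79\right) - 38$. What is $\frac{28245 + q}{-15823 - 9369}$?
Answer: $- \frac{27891}{25192} \approx -1.1071$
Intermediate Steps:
$q = -354$ ($q = -316 - 38 = -354$)
$\frac{28245 + q}{-15823 - 9369} = \frac{28245 - 354}{-15823 - 9369} = \frac{27891}{-25192} = 27891 \left(- \frac{1}{25192}\right) = - \frac{27891}{25192}$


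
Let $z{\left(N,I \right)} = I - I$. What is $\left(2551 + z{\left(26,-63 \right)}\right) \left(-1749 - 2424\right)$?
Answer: $-10645323$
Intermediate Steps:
$z{\left(N,I \right)} = 0$
$\left(2551 + z{\left(26,-63 \right)}\right) \left(-1749 - 2424\right) = \left(2551 + 0\right) \left(-1749 - 2424\right) = 2551 \left(-4173\right) = -10645323$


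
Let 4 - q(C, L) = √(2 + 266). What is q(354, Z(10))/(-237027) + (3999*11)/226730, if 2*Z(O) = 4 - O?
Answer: 1489381969/7677304530 + 2*√67/237027 ≈ 0.19407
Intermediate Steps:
Z(O) = 2 - O/2 (Z(O) = (4 - O)/2 = 2 - O/2)
q(C, L) = 4 - 2*√67 (q(C, L) = 4 - √(2 + 266) = 4 - √268 = 4 - 2*√67)
q(354, Z(10))/(-237027) + (3999*11)/226730 = (4 - 2*√67)/(-237027) + (3999*11)/226730 = (4 - 2*√67)*(-1/237027) + 43989*(1/226730) = (-4/237027 + 2*√67/237027) + 43989/226730 = 1489381969/7677304530 + 2*√67/237027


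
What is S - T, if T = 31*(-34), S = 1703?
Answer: 2757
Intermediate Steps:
T = -1054
S - T = 1703 - 1*(-1054) = 1703 + 1054 = 2757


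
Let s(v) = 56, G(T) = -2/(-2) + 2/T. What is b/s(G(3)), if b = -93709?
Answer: -13387/8 ≈ -1673.4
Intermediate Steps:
G(T) = 1 + 2/T (G(T) = -2*(-½) + 2/T = 1 + 2/T)
b/s(G(3)) = -93709/56 = -93709*1/56 = -13387/8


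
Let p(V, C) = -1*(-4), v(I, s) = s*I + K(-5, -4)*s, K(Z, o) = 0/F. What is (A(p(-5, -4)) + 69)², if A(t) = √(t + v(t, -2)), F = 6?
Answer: 4757 + 276*I ≈ 4757.0 + 276.0*I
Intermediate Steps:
K(Z, o) = 0 (K(Z, o) = 0/6 = 0*(⅙) = 0)
v(I, s) = I*s (v(I, s) = s*I + 0*s = I*s + 0 = I*s)
p(V, C) = 4
A(t) = √(-t) (A(t) = √(t + t*(-2)) = √(t - 2*t) = √(-t))
(A(p(-5, -4)) + 69)² = (√(-1*4) + 69)² = (√(-4) + 69)² = (2*I + 69)² = (69 + 2*I)²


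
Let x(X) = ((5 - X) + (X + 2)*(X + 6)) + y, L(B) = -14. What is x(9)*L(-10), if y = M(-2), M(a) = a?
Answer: -2226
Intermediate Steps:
y = -2
x(X) = 3 - X + (2 + X)*(6 + X) (x(X) = ((5 - X) + (X + 2)*(X + 6)) - 2 = ((5 - X) + (2 + X)*(6 + X)) - 2 = (5 - X + (2 + X)*(6 + X)) - 2 = 3 - X + (2 + X)*(6 + X))
x(9)*L(-10) = (15 + 9² + 7*9)*(-14) = (15 + 81 + 63)*(-14) = 159*(-14) = -2226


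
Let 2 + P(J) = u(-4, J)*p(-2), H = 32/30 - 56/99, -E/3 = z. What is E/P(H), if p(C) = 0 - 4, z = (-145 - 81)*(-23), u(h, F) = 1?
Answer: 2599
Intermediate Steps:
z = 5198 (z = -226*(-23) = 5198)
p(C) = -4
E = -15594 (E = -3*5198 = -15594)
H = 248/495 (H = 32*(1/30) - 56*1/99 = 16/15 - 56/99 = 248/495 ≈ 0.50101)
P(J) = -6 (P(J) = -2 + 1*(-4) = -2 - 4 = -6)
E/P(H) = -15594/(-6) = -15594*(-1/6) = 2599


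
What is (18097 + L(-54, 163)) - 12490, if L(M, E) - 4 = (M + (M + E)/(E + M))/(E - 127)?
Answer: 201943/36 ≈ 5609.5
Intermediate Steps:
L(M, E) = 4 + (1 + M)/(-127 + E) (L(M, E) = 4 + (M + (M + E)/(E + M))/(E - 127) = 4 + (M + (E + M)/(E + M))/(-127 + E) = 4 + (M + 1)/(-127 + E) = 4 + (1 + M)/(-127 + E))
(18097 + L(-54, 163)) - 12490 = (18097 + (-507 - 54 + 4*163)/(-127 + 163)) - 12490 = (18097 + (-507 - 54 + 652)/36) - 12490 = (18097 + (1/36)*91) - 12490 = (18097 + 91/36) - 12490 = 651583/36 - 12490 = 201943/36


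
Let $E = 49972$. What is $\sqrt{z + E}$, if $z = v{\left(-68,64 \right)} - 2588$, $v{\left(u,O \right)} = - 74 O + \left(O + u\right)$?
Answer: $2 \sqrt{10661} \approx 206.5$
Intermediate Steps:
$v{\left(u,O \right)} = u - 73 O$
$z = -7328$ ($z = \left(-68 - 4672\right) - 2588 = -4740 - 2588 = -7328$)
$\sqrt{z + E} = \sqrt{-7328 + 49972} = \sqrt{42644} = 2 \sqrt{10661}$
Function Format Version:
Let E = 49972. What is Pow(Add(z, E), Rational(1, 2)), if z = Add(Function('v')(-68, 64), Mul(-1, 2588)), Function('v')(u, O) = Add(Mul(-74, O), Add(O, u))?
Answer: Mul(2, Pow(10661, Rational(1, 2))) ≈ 206.50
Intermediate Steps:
Function('v')(u, O) = Add(u, Mul(-73, O))
z = -7328 (z = Add(Add(-68, Mul(-73, 64)), Mul(-1, 2588)) = Add(Add(-68, -4672), -2588) = Add(-4740, -2588) = -7328)
Pow(Add(z, E), Rational(1, 2)) = Pow(Add(-7328, 49972), Rational(1, 2)) = Pow(42644, Rational(1, 2)) = Mul(2, Pow(10661, Rational(1, 2)))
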